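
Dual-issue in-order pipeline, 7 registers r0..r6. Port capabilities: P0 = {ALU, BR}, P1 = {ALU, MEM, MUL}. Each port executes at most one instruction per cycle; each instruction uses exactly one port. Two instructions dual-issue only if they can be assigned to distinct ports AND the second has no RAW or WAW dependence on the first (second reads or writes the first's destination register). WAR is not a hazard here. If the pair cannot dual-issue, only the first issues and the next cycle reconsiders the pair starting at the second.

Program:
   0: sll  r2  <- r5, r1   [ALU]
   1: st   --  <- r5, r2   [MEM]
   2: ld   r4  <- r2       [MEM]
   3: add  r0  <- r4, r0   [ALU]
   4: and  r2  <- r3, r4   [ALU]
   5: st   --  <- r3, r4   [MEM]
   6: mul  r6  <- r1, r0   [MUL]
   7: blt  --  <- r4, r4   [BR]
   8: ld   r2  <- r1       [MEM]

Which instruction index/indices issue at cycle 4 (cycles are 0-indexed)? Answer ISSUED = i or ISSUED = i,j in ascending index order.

0. sll @i0  | RAW r2
1. st @i1  | no-port MEM/MEM
2. ld @i2  | RAW r4
3. add and @i3/i4  | 2-wide
4. st @i5  | no-port MEM/MUL
5. mul blt @i6/i7  | 2-wide
6. ld @i8  | tail

ISSUED = 5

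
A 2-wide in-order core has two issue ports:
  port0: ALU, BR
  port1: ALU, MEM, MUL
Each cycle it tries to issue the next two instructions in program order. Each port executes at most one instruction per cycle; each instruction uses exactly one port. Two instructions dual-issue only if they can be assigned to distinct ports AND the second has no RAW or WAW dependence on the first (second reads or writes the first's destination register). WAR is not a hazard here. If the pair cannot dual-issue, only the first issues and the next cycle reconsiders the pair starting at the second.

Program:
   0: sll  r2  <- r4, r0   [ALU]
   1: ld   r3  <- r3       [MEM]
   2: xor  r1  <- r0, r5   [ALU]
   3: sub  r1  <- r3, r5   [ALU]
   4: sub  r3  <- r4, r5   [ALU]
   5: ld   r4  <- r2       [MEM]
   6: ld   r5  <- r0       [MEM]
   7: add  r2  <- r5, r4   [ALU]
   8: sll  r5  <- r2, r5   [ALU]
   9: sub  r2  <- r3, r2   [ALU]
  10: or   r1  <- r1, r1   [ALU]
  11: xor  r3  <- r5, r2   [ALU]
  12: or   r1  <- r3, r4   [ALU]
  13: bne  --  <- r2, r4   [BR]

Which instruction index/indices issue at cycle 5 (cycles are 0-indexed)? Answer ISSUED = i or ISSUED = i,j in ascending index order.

ISSUED = 7

c0: i0,i1 sll/ld  2-wide
c1: i2 xor  WAW r1
c2: i3,i4 sub/sub  2-wide
c3: i5 ld  no-port MEM/MEM
c4: i6 ld  RAW r5
c5: i7 add  RAW r2
c6: i8,i9 sll/sub  2-wide
c7: i10,i11 or/xor  2-wide
c8: i12,i13 or/bne  2-wide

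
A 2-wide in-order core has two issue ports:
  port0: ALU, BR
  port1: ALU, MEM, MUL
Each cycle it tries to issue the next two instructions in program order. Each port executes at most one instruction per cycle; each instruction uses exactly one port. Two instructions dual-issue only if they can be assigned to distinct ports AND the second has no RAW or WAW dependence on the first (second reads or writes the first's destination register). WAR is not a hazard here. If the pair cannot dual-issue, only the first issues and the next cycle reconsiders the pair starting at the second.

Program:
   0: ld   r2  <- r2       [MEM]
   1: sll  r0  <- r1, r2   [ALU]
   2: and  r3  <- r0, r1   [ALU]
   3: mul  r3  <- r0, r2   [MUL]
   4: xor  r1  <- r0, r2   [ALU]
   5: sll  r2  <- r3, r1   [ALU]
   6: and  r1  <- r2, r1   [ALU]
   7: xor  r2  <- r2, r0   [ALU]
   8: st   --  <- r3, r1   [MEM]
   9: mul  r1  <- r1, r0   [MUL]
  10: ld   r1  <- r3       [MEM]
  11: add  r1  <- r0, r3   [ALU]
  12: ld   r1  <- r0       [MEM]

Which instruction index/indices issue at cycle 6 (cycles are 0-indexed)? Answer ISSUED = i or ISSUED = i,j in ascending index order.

0. ld.MEM @i0  | RAW r2
1. sll.ALU @i1  | RAW r0
2. and.ALU @i2  | WAW r3
3. mul.MUL xor.ALU @i3+i4  | 2-wide
4. sll.ALU @i5  | RAW r2
5. and.ALU xor.ALU @i6+i7  | 2-wide
6. st.MEM @i8  | no-port MEM/MUL
7. mul.MUL @i9  | no-port MUL/MEM
8. ld.MEM @i10  | WAW r1
9. add.ALU @i11  | WAW r1
10. ld.MEM @i12  | tail

ISSUED = 8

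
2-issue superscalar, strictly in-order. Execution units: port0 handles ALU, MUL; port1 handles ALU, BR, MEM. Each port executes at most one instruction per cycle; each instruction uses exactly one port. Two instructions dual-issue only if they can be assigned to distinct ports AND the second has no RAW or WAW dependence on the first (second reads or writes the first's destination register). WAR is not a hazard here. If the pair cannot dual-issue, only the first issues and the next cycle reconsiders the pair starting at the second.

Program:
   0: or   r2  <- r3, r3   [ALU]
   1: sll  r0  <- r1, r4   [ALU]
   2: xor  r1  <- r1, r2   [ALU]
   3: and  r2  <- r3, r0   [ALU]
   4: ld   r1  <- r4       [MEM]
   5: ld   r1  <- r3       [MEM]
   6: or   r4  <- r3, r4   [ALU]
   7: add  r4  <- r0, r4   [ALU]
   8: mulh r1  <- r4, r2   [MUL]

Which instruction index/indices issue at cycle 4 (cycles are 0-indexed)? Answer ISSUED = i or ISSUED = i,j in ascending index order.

0. or+sll @i0,i1  | dual
1. xor+and @i2,i3  | dual
2. ld @i4  | no-port MEM/MEM
3. ld+or @i5,i6  | dual
4. add @i7  | RAW r4
5. mulh @i8  | tail

ISSUED = 7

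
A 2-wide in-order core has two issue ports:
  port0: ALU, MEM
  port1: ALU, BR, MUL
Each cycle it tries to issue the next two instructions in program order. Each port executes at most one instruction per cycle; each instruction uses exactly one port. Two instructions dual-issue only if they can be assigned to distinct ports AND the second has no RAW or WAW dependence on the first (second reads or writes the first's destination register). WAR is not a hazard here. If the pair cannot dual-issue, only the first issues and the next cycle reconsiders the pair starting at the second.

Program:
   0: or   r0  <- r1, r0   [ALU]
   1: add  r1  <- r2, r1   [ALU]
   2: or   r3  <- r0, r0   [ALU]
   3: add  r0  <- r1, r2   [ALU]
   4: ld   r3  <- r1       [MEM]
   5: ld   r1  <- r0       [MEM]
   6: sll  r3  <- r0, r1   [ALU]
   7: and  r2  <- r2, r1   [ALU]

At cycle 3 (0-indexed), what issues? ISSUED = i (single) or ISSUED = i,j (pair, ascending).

ISSUED = 5

t=0 i0,i1:or.ALU+add.ALU ; pair
t=1 i2,i3:or.ALU+add.ALU ; pair
t=2 i4:ld.MEM ; no-port MEM/MEM
t=3 i5:ld.MEM ; RAW r1
t=4 i6,i7:sll.ALU+and.ALU ; pair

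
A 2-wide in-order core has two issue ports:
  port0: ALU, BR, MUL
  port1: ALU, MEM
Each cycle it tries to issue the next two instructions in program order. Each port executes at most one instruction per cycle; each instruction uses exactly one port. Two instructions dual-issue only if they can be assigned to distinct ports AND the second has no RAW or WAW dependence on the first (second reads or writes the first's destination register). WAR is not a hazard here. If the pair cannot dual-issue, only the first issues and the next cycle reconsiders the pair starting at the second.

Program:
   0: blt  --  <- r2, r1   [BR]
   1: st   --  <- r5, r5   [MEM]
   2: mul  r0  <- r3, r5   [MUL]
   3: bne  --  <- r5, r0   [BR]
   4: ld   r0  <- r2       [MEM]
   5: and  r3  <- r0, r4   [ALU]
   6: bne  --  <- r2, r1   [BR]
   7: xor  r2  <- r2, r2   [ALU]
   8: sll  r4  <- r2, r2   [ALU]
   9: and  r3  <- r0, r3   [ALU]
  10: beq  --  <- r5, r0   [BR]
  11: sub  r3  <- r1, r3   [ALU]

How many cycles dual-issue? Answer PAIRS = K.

PAIRS = 5

#0 head=0: blt.BR/st.MEM i0,i1 2-wide
#1 head=2: mul.MUL i2 no-port MUL/BR
#2 head=3: bne.BR/ld.MEM i3,i4 2-wide
#3 head=5: and.ALU/bne.BR i5,i6 2-wide
#4 head=7: xor.ALU i7 RAW r2
#5 head=8: sll.ALU/and.ALU i8,i9 2-wide
#6 head=10: beq.BR/sub.ALU i10,i11 2-wide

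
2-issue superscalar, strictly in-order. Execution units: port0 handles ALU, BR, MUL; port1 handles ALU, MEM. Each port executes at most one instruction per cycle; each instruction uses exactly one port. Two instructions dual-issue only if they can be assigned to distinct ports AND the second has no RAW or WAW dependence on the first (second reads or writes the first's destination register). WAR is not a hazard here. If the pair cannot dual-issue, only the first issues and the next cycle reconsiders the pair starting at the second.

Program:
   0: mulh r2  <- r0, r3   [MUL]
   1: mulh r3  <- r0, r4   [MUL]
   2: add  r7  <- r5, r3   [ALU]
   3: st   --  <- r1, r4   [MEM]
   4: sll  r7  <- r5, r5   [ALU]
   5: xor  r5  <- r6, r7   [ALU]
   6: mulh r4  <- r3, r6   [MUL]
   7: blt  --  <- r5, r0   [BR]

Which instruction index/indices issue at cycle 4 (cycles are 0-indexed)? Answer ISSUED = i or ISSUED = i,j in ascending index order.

ISSUED = 5,6

t=0 i0:mulh.MUL ; no-port MUL/MUL
t=1 i1:mulh.MUL ; RAW r3
t=2 i2+i3:add.ALU/st.MEM ; 2-wide
t=3 i4:sll.ALU ; RAW r7
t=4 i5+i6:xor.ALU/mulh.MUL ; 2-wide
t=5 i7:blt.BR ; tail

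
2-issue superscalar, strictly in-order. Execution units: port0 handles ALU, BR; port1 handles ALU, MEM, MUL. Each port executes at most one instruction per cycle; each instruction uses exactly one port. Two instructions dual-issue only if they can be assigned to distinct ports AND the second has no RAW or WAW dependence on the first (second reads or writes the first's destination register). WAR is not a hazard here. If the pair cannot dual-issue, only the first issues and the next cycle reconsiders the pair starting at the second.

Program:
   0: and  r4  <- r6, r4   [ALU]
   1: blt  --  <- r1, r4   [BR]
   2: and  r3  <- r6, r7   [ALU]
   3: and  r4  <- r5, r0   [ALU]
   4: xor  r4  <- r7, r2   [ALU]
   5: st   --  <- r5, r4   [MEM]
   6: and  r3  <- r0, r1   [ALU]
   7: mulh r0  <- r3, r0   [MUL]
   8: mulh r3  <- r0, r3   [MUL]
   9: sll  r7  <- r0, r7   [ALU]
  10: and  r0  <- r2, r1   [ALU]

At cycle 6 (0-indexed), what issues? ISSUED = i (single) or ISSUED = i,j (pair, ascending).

ISSUED = 8,9

  cy0 -> i0 (and.ALU) RAW r4
  cy1 -> i1+i2 (blt.BR;and.ALU) pair
  cy2 -> i3 (and.ALU) WAW r4
  cy3 -> i4 (xor.ALU) RAW r4
  cy4 -> i5+i6 (st.MEM;and.ALU) pair
  cy5 -> i7 (mulh.MUL) no-port MUL/MUL
  cy6 -> i8+i9 (mulh.MUL;sll.ALU) pair
  cy7 -> i10 (and.ALU) tail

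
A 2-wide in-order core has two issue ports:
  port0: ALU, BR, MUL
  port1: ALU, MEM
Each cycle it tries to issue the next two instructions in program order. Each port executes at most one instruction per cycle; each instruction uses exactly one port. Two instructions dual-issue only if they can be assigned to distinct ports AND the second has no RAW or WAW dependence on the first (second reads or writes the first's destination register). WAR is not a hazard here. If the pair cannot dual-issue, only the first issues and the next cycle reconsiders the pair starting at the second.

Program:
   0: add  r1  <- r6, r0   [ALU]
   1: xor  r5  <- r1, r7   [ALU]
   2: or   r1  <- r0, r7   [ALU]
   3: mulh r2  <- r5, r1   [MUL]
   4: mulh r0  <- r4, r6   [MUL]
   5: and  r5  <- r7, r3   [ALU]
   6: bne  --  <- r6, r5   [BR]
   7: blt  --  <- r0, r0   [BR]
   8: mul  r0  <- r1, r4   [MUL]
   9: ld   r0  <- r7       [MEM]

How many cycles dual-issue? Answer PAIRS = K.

PAIRS = 2

t=0 i0:add.ALU ; RAW r1
t=1 i1/i2:xor.ALU/or.ALU ; pair
t=2 i3:mulh.MUL ; no-port MUL/MUL
t=3 i4/i5:mulh.MUL/and.ALU ; pair
t=4 i6:bne.BR ; no-port BR/BR
t=5 i7:blt.BR ; no-port BR/MUL
t=6 i8:mul.MUL ; WAW r0
t=7 i9:ld.MEM ; tail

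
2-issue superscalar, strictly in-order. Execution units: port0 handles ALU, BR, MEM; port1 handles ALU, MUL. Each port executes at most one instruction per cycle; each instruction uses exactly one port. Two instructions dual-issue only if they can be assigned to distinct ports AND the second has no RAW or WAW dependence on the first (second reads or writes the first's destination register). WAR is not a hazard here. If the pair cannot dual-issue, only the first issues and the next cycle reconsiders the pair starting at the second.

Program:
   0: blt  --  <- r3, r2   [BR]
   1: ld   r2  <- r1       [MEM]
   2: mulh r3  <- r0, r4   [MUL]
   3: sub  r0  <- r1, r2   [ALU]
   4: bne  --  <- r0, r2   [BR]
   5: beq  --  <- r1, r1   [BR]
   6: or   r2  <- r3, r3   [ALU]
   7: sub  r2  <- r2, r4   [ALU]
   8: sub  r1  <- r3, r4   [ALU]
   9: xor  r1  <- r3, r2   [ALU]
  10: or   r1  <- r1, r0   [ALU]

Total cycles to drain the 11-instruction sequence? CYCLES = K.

CYCLES = 8

[0] i0  blt  -- no-port BR/MEM
[1] i1+i2  ld;mulh  -- pair
[2] i3  sub  -- RAW r0
[3] i4  bne  -- no-port BR/BR
[4] i5+i6  beq;or  -- pair
[5] i7+i8  sub;sub  -- pair
[6] i9  xor  -- RAW+WAW r1
[7] i10  or  -- tail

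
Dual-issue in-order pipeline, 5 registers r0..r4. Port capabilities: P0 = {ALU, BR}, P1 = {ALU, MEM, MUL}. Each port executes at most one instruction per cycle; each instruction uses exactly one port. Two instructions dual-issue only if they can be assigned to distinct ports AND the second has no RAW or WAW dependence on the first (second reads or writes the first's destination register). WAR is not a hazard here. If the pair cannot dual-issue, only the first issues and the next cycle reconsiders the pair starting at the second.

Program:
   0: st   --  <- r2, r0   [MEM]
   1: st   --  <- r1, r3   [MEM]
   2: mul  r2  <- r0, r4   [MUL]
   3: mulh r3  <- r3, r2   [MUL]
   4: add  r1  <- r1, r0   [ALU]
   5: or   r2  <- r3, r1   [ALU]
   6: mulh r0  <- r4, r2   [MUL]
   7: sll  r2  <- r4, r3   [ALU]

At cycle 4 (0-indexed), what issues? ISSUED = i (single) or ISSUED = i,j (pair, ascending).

ISSUED = 5

[0] i0  st.MEM  -- no-port MEM/MEM
[1] i1  st.MEM  -- no-port MEM/MUL
[2] i2  mul.MUL  -- no-port MUL/MUL
[3] i3/i4  mulh.MUL+add.ALU  -- 2-wide
[4] i5  or.ALU  -- RAW r2
[5] i6/i7  mulh.MUL+sll.ALU  -- 2-wide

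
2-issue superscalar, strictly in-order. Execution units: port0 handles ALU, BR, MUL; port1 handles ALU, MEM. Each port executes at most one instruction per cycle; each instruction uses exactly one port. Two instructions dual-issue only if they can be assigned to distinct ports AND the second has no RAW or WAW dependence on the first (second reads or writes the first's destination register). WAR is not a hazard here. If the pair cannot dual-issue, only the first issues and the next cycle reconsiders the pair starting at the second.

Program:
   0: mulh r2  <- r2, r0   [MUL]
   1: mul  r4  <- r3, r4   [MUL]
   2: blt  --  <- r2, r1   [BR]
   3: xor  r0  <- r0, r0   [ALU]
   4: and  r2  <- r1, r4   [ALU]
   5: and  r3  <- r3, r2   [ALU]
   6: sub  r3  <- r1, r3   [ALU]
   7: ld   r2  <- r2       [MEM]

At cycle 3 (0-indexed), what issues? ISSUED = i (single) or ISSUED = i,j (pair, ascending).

#0 head=0: mulh.MUL i0 no-port MUL/MUL
#1 head=1: mul.MUL i1 no-port MUL/BR
#2 head=2: blt.BR/xor.ALU i2+i3 2-wide
#3 head=4: and.ALU i4 RAW r2
#4 head=5: and.ALU i5 RAW+WAW r3
#5 head=6: sub.ALU/ld.MEM i6+i7 2-wide

ISSUED = 4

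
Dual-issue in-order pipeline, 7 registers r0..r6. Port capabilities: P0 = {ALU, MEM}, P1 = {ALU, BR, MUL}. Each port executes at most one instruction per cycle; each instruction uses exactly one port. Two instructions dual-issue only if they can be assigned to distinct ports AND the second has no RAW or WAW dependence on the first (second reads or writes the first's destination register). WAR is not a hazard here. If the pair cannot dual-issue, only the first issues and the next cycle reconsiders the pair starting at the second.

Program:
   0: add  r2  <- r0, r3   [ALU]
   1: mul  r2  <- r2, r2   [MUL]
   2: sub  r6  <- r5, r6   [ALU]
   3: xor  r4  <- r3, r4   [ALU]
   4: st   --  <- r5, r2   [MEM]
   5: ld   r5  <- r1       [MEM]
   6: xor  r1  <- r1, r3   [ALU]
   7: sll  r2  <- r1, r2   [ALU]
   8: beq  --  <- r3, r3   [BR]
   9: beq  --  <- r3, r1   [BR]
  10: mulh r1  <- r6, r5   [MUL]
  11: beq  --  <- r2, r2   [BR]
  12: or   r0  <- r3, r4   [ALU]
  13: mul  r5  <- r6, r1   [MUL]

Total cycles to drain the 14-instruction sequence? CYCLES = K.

#0 head=0: add.ALU i0 RAW+WAW r2
#1 head=1: mul.MUL sub.ALU i1&i2 2-wide
#2 head=3: xor.ALU st.MEM i3&i4 2-wide
#3 head=5: ld.MEM xor.ALU i5&i6 2-wide
#4 head=7: sll.ALU beq.BR i7&i8 2-wide
#5 head=9: beq.BR i9 no-port BR/MUL
#6 head=10: mulh.MUL i10 no-port MUL/BR
#7 head=11: beq.BR or.ALU i11&i12 2-wide
#8 head=13: mul.MUL i13 tail

CYCLES = 9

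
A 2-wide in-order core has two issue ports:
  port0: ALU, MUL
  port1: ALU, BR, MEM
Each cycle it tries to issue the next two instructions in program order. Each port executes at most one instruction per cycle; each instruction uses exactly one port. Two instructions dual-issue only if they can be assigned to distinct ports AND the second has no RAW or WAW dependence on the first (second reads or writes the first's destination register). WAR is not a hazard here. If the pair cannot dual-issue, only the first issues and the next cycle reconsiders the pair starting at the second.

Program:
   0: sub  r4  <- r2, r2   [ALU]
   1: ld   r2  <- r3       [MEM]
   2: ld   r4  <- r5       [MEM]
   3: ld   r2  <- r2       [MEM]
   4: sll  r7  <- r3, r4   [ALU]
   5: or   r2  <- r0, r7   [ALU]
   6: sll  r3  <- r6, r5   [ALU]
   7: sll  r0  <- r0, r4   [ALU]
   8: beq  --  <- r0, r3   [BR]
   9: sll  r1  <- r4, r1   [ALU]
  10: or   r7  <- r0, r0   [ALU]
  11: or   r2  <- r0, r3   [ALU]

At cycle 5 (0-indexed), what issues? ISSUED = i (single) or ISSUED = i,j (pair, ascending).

ISSUED = 8,9

0. sub ld @i0,i1  | dual
1. ld @i2  | no-port MEM/MEM
2. ld sll @i3,i4  | dual
3. or sll @i5,i6  | dual
4. sll @i7  | RAW r0
5. beq sll @i8,i9  | dual
6. or or @i10,i11  | dual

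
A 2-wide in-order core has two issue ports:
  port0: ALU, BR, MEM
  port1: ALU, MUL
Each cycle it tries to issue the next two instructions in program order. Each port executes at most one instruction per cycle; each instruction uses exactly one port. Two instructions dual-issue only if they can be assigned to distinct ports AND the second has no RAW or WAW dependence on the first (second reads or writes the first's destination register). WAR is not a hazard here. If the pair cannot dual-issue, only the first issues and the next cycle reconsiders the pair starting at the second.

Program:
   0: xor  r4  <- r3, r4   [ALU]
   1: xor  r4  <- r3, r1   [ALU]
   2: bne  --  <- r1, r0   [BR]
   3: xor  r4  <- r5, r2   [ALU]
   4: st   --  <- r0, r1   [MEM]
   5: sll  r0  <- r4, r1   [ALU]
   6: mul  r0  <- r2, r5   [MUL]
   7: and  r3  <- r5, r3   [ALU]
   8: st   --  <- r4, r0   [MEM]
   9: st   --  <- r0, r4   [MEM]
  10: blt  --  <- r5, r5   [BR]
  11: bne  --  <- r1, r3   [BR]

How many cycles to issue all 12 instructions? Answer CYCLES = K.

t=0 i0:xor ; WAW r4
t=1 i1&i2:xor/bne ; pair
t=2 i3&i4:xor/st ; pair
t=3 i5:sll ; WAW r0
t=4 i6&i7:mul/and ; pair
t=5 i8:st ; no-port MEM/MEM
t=6 i9:st ; no-port MEM/BR
t=7 i10:blt ; no-port BR/BR
t=8 i11:bne ; tail

CYCLES = 9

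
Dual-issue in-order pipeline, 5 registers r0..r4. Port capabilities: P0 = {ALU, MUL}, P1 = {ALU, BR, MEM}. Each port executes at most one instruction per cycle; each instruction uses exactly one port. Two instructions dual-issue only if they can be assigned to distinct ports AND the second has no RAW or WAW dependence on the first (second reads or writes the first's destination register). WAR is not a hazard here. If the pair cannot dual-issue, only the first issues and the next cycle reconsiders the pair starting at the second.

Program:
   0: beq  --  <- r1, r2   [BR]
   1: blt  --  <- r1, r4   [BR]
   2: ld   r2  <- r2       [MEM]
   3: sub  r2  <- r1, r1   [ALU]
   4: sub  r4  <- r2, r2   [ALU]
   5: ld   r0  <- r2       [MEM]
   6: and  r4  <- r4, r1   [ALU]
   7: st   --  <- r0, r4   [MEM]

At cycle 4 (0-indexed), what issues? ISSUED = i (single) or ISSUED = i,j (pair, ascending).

ISSUED = 4,5

c0: i0 beq.BR  no-port BR/BR
c1: i1 blt.BR  no-port BR/MEM
c2: i2 ld.MEM  WAW r2
c3: i3 sub.ALU  RAW r2
c4: i4/i5 sub.ALU/ld.MEM  dual
c5: i6 and.ALU  RAW r4
c6: i7 st.MEM  tail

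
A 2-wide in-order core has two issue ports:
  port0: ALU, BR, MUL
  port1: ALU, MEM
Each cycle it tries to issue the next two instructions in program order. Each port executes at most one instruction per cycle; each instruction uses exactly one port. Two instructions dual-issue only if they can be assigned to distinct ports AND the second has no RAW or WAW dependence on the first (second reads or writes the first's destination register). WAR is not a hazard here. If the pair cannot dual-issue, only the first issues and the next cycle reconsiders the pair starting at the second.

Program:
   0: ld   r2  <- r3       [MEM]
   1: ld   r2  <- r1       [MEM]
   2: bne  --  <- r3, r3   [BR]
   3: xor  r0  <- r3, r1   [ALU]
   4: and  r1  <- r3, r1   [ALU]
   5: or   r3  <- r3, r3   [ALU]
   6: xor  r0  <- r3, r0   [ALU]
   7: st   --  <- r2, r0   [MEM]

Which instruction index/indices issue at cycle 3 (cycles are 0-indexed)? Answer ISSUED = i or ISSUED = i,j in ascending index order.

t=0 i0:ld.MEM ; no-port MEM/MEM
t=1 i1+i2:ld.MEM/bne.BR ; pair
t=2 i3+i4:xor.ALU/and.ALU ; pair
t=3 i5:or.ALU ; RAW r3
t=4 i6:xor.ALU ; RAW r0
t=5 i7:st.MEM ; tail

ISSUED = 5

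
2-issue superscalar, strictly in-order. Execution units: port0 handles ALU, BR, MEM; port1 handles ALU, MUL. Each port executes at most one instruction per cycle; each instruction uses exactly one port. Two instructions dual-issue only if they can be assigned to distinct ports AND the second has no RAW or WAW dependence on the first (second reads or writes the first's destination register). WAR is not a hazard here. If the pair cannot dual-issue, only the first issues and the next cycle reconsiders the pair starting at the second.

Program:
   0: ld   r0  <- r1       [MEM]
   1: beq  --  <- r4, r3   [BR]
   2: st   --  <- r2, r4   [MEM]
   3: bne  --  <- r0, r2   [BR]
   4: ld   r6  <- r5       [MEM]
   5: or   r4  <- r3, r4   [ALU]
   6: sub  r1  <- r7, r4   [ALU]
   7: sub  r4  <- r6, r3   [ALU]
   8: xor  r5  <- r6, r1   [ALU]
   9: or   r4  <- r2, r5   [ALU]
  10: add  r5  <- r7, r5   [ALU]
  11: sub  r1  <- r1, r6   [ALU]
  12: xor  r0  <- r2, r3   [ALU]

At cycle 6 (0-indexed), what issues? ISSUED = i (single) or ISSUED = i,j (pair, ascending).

#0 head=0: ld i0 no-port MEM/BR
#1 head=1: beq i1 no-port BR/MEM
#2 head=2: st i2 no-port MEM/BR
#3 head=3: bne i3 no-port BR/MEM
#4 head=4: ld or i4&i5 2-wide
#5 head=6: sub sub i6&i7 2-wide
#6 head=8: xor i8 RAW r5
#7 head=9: or add i9&i10 2-wide
#8 head=11: sub xor i11&i12 2-wide

ISSUED = 8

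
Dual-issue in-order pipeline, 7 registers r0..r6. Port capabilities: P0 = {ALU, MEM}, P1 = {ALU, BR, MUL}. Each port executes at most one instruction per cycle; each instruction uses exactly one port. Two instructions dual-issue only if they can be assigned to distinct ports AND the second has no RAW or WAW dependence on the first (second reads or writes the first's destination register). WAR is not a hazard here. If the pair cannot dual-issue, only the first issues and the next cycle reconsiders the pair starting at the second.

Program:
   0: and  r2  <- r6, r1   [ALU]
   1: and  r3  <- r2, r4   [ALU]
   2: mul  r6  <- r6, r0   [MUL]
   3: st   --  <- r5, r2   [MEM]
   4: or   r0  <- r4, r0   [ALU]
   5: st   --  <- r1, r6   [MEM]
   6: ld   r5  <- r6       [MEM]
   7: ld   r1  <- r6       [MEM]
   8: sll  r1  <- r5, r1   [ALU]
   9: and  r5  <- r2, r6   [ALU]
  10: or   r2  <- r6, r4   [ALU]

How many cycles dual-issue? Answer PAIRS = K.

  cy0 -> i0 (and.ALU) RAW r2
  cy1 -> i1&i2 (and.ALU+mul.MUL) dual
  cy2 -> i3&i4 (st.MEM+or.ALU) dual
  cy3 -> i5 (st.MEM) no-port MEM/MEM
  cy4 -> i6 (ld.MEM) no-port MEM/MEM
  cy5 -> i7 (ld.MEM) RAW+WAW r1
  cy6 -> i8&i9 (sll.ALU+and.ALU) dual
  cy7 -> i10 (or.ALU) tail

PAIRS = 3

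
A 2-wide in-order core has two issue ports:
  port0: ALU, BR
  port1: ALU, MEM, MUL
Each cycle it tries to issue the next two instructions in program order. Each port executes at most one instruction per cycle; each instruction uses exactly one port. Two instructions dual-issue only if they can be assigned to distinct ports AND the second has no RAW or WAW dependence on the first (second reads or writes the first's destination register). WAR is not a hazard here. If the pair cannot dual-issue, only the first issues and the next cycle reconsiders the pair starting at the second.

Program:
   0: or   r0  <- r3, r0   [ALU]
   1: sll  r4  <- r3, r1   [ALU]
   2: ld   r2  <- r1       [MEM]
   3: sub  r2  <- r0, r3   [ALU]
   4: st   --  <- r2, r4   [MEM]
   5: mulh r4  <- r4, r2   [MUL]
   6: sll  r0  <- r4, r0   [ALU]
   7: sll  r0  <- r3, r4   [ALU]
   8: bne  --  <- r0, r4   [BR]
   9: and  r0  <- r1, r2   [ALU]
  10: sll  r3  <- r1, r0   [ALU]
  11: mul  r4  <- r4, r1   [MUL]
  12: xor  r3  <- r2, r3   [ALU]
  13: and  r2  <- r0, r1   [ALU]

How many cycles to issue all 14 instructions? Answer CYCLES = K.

CYCLES = 10

t=0 i0/i1:or;sll ; dual
t=1 i2:ld ; WAW r2
t=2 i3:sub ; RAW r2
t=3 i4:st ; no-port MEM/MUL
t=4 i5:mulh ; RAW r4
t=5 i6:sll ; WAW r0
t=6 i7:sll ; RAW r0
t=7 i8/i9:bne;and ; dual
t=8 i10/i11:sll;mul ; dual
t=9 i12/i13:xor;and ; dual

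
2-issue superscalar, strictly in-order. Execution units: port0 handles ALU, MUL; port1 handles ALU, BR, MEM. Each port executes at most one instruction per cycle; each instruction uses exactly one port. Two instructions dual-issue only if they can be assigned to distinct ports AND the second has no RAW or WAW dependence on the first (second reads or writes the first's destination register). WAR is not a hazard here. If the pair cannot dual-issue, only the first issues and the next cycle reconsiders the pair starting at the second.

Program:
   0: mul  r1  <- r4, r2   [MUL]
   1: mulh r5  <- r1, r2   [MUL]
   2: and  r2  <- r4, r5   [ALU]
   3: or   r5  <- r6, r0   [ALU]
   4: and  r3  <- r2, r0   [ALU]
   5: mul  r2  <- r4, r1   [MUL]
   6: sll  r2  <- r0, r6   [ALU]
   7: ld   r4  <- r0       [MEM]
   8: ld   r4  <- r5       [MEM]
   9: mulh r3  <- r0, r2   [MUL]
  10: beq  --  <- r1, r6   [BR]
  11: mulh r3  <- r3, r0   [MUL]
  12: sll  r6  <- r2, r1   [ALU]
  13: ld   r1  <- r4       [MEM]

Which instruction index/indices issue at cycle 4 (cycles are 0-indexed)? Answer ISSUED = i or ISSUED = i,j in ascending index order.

c0: i0 mul.MUL  no-port MUL/MUL
c1: i1 mulh.MUL  RAW r5
c2: i2&i3 and.ALU/or.ALU  2-wide
c3: i4&i5 and.ALU/mul.MUL  2-wide
c4: i6&i7 sll.ALU/ld.MEM  2-wide
c5: i8&i9 ld.MEM/mulh.MUL  2-wide
c6: i10&i11 beq.BR/mulh.MUL  2-wide
c7: i12&i13 sll.ALU/ld.MEM  2-wide

ISSUED = 6,7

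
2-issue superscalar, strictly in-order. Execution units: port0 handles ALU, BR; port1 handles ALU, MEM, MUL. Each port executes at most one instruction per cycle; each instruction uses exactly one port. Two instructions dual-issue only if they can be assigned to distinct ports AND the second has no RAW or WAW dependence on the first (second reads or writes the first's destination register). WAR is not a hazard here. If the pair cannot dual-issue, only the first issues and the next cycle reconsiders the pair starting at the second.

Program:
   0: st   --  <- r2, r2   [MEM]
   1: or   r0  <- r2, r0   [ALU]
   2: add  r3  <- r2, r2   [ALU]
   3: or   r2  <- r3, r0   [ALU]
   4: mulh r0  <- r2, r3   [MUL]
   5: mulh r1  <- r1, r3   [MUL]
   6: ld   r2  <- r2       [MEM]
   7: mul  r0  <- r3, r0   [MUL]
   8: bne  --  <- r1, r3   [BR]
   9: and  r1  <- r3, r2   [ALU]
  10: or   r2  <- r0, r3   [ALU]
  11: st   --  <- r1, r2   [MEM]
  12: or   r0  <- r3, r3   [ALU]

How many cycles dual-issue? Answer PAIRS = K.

PAIRS = 4

0. st or @i0/i1  | 2-wide
1. add @i2  | RAW r3
2. or @i3  | RAW r2
3. mulh @i4  | no-port MUL/MUL
4. mulh @i5  | no-port MUL/MEM
5. ld @i6  | no-port MEM/MUL
6. mul bne @i7/i8  | 2-wide
7. and or @i9/i10  | 2-wide
8. st or @i11/i12  | 2-wide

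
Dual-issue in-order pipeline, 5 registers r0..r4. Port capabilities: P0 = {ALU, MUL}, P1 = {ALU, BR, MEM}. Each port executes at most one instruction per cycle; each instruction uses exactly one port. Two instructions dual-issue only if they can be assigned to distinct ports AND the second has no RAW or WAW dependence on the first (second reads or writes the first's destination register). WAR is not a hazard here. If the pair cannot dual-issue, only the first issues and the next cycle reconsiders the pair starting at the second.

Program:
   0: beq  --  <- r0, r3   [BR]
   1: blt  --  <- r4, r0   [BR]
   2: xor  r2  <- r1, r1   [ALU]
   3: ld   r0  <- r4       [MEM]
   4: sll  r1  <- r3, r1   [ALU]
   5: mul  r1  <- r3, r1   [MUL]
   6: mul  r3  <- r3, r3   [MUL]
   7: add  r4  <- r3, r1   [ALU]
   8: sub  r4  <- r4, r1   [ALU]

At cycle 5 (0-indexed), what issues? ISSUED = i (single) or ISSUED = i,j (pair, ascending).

t=0 i0:beq.BR ; no-port BR/BR
t=1 i1/i2:blt.BR/xor.ALU ; 2-wide
t=2 i3/i4:ld.MEM/sll.ALU ; 2-wide
t=3 i5:mul.MUL ; no-port MUL/MUL
t=4 i6:mul.MUL ; RAW r3
t=5 i7:add.ALU ; RAW+WAW r4
t=6 i8:sub.ALU ; tail

ISSUED = 7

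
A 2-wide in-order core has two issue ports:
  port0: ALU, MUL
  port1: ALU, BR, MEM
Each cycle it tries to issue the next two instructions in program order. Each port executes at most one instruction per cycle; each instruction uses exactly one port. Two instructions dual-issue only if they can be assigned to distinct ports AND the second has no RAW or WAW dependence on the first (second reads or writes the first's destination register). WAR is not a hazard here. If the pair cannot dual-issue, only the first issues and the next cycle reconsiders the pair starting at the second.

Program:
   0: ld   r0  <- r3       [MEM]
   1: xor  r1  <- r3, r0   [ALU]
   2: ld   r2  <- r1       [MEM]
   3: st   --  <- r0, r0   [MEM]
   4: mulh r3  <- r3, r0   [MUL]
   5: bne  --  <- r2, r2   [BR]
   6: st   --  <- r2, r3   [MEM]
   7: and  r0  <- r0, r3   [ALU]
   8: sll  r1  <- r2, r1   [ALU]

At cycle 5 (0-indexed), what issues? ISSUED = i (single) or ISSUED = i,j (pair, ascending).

0. ld.MEM @i0  | RAW r0
1. xor.ALU @i1  | RAW r1
2. ld.MEM @i2  | no-port MEM/MEM
3. st.MEM+mulh.MUL @i3/i4  | pair
4. bne.BR @i5  | no-port BR/MEM
5. st.MEM+and.ALU @i6/i7  | pair
6. sll.ALU @i8  | tail

ISSUED = 6,7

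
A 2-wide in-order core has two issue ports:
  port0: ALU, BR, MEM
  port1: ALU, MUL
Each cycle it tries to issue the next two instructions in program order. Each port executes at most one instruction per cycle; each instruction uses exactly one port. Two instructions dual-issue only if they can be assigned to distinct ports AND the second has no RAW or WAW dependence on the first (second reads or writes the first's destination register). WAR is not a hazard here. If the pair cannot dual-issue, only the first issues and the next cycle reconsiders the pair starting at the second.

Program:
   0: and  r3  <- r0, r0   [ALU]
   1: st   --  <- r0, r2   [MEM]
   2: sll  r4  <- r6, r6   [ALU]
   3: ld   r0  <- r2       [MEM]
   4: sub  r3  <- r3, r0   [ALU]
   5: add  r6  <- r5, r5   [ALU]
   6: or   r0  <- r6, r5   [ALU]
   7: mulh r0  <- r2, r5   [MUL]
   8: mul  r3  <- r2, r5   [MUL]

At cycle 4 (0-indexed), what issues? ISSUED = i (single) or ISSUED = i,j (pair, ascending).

ISSUED = 7

0. and.ALU st.MEM @i0&i1  | 2-wide
1. sll.ALU ld.MEM @i2&i3  | 2-wide
2. sub.ALU add.ALU @i4&i5  | 2-wide
3. or.ALU @i6  | WAW r0
4. mulh.MUL @i7  | no-port MUL/MUL
5. mul.MUL @i8  | tail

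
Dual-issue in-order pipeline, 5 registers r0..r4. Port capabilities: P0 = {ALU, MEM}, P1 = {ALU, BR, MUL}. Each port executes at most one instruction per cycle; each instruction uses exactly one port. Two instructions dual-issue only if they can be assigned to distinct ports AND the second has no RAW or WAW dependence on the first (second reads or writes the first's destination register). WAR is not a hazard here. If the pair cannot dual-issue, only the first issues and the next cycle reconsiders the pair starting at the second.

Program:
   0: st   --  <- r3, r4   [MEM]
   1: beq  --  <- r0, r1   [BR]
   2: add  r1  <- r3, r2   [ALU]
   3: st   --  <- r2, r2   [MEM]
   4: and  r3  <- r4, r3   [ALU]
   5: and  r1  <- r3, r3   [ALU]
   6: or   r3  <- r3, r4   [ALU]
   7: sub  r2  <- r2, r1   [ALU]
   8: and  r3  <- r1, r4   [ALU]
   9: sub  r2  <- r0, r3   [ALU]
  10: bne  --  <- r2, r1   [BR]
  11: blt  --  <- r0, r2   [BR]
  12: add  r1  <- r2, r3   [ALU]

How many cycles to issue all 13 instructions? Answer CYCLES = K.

0. st.MEM/beq.BR @i0/i1  | 2-wide
1. add.ALU/st.MEM @i2/i3  | 2-wide
2. and.ALU @i4  | RAW r3
3. and.ALU/or.ALU @i5/i6  | 2-wide
4. sub.ALU/and.ALU @i7/i8  | 2-wide
5. sub.ALU @i9  | RAW r2
6. bne.BR @i10  | no-port BR/BR
7. blt.BR/add.ALU @i11/i12  | 2-wide

CYCLES = 8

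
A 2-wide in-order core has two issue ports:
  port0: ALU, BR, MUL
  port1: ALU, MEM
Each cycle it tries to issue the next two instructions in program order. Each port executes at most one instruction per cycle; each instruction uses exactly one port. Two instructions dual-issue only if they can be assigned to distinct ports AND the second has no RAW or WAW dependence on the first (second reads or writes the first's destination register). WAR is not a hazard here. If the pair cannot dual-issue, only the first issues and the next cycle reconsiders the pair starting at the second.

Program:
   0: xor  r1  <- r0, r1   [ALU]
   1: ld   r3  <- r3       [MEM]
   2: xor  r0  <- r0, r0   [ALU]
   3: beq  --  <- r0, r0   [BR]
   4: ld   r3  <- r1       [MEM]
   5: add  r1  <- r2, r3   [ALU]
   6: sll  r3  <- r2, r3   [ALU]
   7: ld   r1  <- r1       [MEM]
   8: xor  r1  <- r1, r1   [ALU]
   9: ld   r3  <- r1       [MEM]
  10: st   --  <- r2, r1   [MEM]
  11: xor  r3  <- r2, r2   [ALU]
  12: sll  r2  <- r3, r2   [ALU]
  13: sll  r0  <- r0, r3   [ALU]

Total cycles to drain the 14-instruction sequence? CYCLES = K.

CYCLES = 9

#0 head=0: xor ld i0&i1 pair
#1 head=2: xor i2 RAW r0
#2 head=3: beq ld i3&i4 pair
#3 head=5: add sll i5&i6 pair
#4 head=7: ld i7 RAW+WAW r1
#5 head=8: xor i8 RAW r1
#6 head=9: ld i9 no-port MEM/MEM
#7 head=10: st xor i10&i11 pair
#8 head=12: sll sll i12&i13 pair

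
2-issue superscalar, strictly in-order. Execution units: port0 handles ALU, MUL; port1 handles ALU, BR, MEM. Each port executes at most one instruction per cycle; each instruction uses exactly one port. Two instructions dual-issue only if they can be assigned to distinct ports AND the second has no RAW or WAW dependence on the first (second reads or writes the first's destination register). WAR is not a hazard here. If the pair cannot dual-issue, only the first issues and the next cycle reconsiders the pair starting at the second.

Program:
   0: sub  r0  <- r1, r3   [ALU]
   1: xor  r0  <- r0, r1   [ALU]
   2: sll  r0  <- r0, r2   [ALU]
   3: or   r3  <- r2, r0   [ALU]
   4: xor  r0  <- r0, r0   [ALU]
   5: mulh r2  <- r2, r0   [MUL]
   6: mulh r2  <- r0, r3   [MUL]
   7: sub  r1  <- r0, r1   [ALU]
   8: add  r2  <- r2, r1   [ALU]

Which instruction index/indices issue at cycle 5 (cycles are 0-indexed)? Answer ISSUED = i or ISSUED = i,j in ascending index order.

ISSUED = 6,7

0. sub @i0  | RAW+WAW r0
1. xor @i1  | RAW+WAW r0
2. sll @i2  | RAW r0
3. or/xor @i3/i4  | dual
4. mulh @i5  | no-port MUL/MUL
5. mulh/sub @i6/i7  | dual
6. add @i8  | tail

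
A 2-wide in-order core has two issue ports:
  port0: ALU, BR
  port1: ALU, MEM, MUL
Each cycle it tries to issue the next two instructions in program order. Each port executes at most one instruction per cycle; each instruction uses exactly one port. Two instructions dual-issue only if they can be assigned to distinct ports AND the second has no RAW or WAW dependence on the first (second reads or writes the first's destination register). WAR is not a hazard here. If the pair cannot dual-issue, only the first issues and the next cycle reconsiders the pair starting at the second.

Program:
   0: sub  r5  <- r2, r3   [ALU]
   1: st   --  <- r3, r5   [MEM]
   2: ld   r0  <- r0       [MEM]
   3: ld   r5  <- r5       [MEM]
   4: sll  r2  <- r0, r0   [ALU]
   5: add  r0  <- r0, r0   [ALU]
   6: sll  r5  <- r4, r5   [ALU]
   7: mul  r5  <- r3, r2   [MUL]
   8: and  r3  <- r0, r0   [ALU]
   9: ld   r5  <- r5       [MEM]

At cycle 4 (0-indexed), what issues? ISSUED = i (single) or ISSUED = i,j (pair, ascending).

0. sub.ALU @i0  | RAW r5
1. st.MEM @i1  | no-port MEM/MEM
2. ld.MEM @i2  | no-port MEM/MEM
3. ld.MEM sll.ALU @i3,i4  | dual
4. add.ALU sll.ALU @i5,i6  | dual
5. mul.MUL and.ALU @i7,i8  | dual
6. ld.MEM @i9  | tail

ISSUED = 5,6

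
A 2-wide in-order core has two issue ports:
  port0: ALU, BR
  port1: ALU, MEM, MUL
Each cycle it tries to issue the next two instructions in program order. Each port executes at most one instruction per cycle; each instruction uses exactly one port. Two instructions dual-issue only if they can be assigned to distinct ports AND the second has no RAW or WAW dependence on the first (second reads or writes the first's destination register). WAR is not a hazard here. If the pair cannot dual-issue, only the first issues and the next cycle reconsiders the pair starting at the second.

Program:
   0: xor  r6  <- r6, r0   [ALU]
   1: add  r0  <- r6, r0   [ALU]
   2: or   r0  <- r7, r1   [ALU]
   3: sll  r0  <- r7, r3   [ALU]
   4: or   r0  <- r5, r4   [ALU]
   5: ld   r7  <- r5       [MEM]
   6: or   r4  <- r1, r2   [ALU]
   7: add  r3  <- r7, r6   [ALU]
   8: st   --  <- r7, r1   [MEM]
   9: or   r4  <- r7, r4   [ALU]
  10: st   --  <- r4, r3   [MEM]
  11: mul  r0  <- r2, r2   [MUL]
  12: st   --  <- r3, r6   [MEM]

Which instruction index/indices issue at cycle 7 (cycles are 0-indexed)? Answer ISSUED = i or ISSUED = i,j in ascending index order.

#0 head=0: xor.ALU i0 RAW r6
#1 head=1: add.ALU i1 WAW r0
#2 head=2: or.ALU i2 WAW r0
#3 head=3: sll.ALU i3 WAW r0
#4 head=4: or.ALU;ld.MEM i4/i5 2-wide
#5 head=6: or.ALU;add.ALU i6/i7 2-wide
#6 head=8: st.MEM;or.ALU i8/i9 2-wide
#7 head=10: st.MEM i10 no-port MEM/MUL
#8 head=11: mul.MUL i11 no-port MUL/MEM
#9 head=12: st.MEM i12 tail

ISSUED = 10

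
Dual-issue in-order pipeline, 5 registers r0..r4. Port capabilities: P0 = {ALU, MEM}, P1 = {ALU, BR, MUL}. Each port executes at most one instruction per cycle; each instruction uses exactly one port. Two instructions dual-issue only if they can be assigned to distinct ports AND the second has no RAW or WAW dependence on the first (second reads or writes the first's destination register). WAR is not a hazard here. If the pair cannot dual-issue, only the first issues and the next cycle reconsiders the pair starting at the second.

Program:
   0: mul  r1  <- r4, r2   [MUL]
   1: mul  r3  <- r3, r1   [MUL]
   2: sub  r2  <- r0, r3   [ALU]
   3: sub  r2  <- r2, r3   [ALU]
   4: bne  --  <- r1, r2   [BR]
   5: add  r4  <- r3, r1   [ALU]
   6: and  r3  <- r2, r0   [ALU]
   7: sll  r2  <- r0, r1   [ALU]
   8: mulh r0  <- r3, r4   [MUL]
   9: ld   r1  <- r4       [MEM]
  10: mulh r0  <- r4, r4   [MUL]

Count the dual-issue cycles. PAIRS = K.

PAIRS = 3

t=0 i0:mul ; no-port MUL/MUL
t=1 i1:mul ; RAW r3
t=2 i2:sub ; RAW+WAW r2
t=3 i3:sub ; RAW r2
t=4 i4+i5:bne add ; 2-wide
t=5 i6+i7:and sll ; 2-wide
t=6 i8+i9:mulh ld ; 2-wide
t=7 i10:mulh ; tail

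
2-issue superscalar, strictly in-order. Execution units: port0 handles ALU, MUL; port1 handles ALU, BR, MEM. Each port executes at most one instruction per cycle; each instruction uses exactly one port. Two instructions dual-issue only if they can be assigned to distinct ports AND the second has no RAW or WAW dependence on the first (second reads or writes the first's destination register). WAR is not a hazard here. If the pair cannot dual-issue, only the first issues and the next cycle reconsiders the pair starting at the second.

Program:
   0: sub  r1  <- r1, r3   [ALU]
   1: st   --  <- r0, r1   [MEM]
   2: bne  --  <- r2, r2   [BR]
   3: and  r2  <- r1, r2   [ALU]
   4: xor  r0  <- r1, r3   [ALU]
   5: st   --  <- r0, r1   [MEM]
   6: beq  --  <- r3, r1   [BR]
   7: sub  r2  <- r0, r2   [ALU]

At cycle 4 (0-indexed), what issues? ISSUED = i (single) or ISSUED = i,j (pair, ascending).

ISSUED = 5

  cy0 -> i0 (sub) RAW r1
  cy1 -> i1 (st) no-port MEM/BR
  cy2 -> i2,i3 (bne;and) pair
  cy3 -> i4 (xor) RAW r0
  cy4 -> i5 (st) no-port MEM/BR
  cy5 -> i6,i7 (beq;sub) pair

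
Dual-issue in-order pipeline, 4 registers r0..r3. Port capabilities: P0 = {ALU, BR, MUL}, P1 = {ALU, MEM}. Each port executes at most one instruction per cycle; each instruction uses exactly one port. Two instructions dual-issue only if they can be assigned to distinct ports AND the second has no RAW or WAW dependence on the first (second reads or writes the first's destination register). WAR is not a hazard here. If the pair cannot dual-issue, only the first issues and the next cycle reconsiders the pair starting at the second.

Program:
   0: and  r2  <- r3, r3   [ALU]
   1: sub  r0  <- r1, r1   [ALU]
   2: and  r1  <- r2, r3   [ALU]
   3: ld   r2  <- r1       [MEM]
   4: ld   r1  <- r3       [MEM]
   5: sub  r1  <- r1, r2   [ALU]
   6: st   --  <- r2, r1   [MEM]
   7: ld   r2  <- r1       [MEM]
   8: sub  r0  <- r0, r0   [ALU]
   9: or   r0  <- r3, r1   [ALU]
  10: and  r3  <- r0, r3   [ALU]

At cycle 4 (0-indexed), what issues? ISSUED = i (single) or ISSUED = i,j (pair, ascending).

t=0 i0/i1:and sub ; dual
t=1 i2:and ; RAW r1
t=2 i3:ld ; no-port MEM/MEM
t=3 i4:ld ; RAW+WAW r1
t=4 i5:sub ; RAW r1
t=5 i6:st ; no-port MEM/MEM
t=6 i7/i8:ld sub ; dual
t=7 i9:or ; RAW r0
t=8 i10:and ; tail

ISSUED = 5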